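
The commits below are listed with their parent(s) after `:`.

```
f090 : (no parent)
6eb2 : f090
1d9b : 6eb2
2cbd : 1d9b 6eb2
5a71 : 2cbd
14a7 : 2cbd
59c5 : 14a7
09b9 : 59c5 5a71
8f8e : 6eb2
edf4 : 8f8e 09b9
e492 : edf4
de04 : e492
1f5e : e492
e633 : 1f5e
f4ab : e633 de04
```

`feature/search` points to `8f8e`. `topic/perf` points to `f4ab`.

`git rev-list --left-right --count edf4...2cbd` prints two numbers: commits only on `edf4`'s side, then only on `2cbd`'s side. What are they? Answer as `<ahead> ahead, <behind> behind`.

6 ahead, 0 behind

Reachable from edf4: {09b9, 14a7, 1d9b, 2cbd, 59c5, 5a71, 6eb2, 8f8e, edf4, f090}.
Reachable from 2cbd: {1d9b, 2cbd, 6eb2, f090}.
Only in edf4's history (ahead): {09b9, 14a7, 59c5, 5a71, 8f8e, edf4} — 6.
Only in 2cbd's history (behind): {} — 0.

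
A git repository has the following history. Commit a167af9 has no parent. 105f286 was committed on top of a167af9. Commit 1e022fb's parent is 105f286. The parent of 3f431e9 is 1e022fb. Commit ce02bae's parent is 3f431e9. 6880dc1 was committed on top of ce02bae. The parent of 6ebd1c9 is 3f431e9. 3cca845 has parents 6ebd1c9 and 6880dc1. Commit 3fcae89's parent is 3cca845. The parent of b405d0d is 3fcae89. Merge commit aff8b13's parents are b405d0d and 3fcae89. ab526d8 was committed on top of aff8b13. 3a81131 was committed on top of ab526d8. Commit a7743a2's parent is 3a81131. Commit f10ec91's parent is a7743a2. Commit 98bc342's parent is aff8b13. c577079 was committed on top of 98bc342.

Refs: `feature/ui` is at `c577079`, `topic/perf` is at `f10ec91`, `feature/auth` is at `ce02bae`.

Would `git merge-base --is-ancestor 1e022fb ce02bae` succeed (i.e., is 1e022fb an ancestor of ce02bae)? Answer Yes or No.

Yes

Ancestors of ce02bae (commits reachable by following parents): {105f286, 1e022fb, 3f431e9, a167af9, ce02bae}.
1e022fb is in that set, so it is an ancestor of ce02bae.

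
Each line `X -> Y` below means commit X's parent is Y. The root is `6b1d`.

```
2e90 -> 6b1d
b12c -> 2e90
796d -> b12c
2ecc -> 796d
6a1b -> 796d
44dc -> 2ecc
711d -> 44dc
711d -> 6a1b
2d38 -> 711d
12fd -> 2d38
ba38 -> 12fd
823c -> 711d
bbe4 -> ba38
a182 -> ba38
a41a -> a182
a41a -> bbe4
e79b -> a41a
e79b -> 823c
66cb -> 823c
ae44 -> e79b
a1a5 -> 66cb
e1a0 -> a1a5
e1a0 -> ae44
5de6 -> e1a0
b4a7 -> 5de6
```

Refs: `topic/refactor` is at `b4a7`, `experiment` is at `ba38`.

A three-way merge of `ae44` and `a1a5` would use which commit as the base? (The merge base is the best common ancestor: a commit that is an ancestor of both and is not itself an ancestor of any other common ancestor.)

823c

Ancestors of ae44: {12fd, 2d38, 2e90, 2ecc, 44dc, 6a1b, 6b1d, 711d, 796d, 823c, a182, a41a, ae44, b12c, ba38, bbe4, e79b}.
Ancestors of a1a5: {2e90, 2ecc, 44dc, 66cb, 6a1b, 6b1d, 711d, 796d, 823c, a1a5, b12c}.
Common ancestors: {2e90, 2ecc, 44dc, 6a1b, 6b1d, 711d, 796d, 823c, b12c}.
Among these, 823c is not an ancestor of any other common ancestor — it is the merge base.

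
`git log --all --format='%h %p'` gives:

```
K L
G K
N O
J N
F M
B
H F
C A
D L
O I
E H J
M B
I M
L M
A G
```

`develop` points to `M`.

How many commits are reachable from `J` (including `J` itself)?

6

Walking parent pointers from J: reachable set = {B, I, J, M, N, O}.
That is 6 commits.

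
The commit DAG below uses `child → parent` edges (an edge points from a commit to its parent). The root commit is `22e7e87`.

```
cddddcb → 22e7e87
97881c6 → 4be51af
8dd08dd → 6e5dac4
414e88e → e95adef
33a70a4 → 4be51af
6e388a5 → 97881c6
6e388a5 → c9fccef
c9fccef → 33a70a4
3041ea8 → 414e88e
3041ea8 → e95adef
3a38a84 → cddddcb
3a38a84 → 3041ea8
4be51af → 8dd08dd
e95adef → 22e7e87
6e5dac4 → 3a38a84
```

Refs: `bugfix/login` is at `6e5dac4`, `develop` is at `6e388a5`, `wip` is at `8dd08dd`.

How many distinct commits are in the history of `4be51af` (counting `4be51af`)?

9

Walking parent pointers from 4be51af: reachable set = {22e7e87, 3041ea8, 3a38a84, 414e88e, 4be51af, 6e5dac4, 8dd08dd, cddddcb, e95adef}.
That is 9 commits.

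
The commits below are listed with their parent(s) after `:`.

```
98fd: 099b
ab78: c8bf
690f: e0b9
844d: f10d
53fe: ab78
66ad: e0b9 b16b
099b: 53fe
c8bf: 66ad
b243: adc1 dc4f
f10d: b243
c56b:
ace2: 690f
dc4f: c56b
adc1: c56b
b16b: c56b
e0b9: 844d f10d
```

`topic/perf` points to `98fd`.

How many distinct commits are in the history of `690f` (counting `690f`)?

Walking parent pointers from 690f: reachable set = {690f, 844d, adc1, b243, c56b, dc4f, e0b9, f10d}.
That is 8 commits.

8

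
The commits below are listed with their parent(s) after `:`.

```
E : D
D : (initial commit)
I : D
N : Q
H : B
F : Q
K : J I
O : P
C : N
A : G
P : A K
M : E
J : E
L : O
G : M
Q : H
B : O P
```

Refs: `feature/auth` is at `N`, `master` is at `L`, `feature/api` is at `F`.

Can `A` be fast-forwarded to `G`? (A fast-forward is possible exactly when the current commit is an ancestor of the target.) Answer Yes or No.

No

A fast-forward from A to G is possible iff A is an ancestor of G.
Ancestors of G: {D, E, G, M}.
A is not among them, so fast-forward is not possible.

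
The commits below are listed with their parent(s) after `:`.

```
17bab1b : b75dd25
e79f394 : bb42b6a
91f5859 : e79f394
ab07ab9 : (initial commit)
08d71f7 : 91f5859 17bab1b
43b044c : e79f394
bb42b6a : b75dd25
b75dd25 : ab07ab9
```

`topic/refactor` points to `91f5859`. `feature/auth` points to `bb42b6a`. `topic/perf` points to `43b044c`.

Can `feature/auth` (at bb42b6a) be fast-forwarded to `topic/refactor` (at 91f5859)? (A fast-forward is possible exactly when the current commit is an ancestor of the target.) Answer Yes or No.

A fast-forward from bb42b6a to 91f5859 is possible iff bb42b6a is an ancestor of 91f5859.
Ancestors of 91f5859: {91f5859, ab07ab9, b75dd25, bb42b6a, e79f394}.
bb42b6a is among them, so fast-forward is possible.

Yes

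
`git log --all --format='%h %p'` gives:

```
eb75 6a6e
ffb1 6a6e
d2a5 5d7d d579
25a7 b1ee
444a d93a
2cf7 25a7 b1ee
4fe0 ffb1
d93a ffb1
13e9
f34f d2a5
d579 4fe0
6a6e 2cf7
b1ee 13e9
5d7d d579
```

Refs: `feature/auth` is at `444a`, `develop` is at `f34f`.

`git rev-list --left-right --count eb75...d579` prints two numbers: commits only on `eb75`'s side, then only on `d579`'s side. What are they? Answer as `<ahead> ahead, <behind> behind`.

Reachable from eb75: {13e9, 25a7, 2cf7, 6a6e, b1ee, eb75}.
Reachable from d579: {13e9, 25a7, 2cf7, 4fe0, 6a6e, b1ee, d579, ffb1}.
Only in eb75's history (ahead): {eb75} — 1.
Only in d579's history (behind): {4fe0, d579, ffb1} — 3.

1 ahead, 3 behind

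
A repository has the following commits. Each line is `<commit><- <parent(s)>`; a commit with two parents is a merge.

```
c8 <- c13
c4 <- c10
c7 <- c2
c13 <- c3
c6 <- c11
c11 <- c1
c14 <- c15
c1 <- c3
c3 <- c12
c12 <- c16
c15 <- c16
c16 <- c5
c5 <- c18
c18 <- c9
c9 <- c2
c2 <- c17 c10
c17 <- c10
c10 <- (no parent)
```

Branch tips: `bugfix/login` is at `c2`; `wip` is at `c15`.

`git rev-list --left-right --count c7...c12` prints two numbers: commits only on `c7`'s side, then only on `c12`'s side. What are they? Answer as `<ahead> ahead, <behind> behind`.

1 ahead, 5 behind

Reachable from c7: {c10, c17, c2, c7}.
Reachable from c12: {c10, c12, c16, c17, c18, c2, c5, c9}.
Only in c7's history (ahead): {c7} — 1.
Only in c12's history (behind): {c12, c16, c18, c5, c9} — 5.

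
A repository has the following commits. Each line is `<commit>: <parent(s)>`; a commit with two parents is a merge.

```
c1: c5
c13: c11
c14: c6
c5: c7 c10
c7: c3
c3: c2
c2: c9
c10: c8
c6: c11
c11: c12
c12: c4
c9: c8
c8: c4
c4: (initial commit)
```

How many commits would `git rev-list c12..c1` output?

8

Reachable from c1: {c1, c10, c2, c3, c4, c5, c7, c8, c9}.
Reachable from c12: {c12, c4}.
In c1's history but not c12's: {c1, c10, c2, c3, c5, c7, c8, c9} — 8 commits.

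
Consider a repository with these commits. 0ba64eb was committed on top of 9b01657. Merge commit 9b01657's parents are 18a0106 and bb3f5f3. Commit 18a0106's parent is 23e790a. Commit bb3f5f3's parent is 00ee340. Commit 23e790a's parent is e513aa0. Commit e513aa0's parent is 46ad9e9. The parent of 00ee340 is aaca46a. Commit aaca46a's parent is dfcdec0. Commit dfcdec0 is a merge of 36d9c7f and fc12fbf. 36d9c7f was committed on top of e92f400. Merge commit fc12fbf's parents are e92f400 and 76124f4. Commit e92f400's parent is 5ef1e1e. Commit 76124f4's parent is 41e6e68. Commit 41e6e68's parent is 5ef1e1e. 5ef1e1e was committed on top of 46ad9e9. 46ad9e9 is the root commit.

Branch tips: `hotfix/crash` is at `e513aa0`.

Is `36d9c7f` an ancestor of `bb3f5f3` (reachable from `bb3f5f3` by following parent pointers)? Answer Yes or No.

Ancestors of bb3f5f3 (commits reachable by following parents): {00ee340, 36d9c7f, 41e6e68, 46ad9e9, 5ef1e1e, 76124f4, aaca46a, bb3f5f3, dfcdec0, e92f400, fc12fbf}.
36d9c7f is in that set, so it is an ancestor of bb3f5f3.

Yes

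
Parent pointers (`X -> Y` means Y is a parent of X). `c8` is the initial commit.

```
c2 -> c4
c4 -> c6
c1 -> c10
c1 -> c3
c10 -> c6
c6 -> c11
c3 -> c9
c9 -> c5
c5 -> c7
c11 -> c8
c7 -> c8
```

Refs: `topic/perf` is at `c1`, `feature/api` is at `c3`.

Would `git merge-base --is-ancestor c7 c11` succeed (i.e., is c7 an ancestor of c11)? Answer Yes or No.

No

Ancestors of c11: {c11, c8}.
c7 is not in that set, so it is not an ancestor of c11.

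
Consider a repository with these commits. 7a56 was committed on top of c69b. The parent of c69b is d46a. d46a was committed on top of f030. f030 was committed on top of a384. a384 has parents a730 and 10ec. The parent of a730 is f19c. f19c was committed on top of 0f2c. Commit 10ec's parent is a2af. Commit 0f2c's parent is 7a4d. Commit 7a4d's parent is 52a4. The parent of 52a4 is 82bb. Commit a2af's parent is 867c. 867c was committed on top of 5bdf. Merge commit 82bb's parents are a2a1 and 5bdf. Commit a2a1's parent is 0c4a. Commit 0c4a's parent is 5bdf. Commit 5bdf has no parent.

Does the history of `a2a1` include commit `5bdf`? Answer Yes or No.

Ancestors of a2a1 (commits reachable by following parents): {0c4a, 5bdf, a2a1}.
5bdf is in that set, so it is an ancestor of a2a1.

Yes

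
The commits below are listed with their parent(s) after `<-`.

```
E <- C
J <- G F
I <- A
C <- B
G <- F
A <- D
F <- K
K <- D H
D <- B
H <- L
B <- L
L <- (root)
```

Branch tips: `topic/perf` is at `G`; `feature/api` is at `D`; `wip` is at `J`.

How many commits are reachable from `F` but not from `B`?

4

Reachable from F: {B, D, F, H, K, L}.
Reachable from B: {B, L}.
In F's history but not B's: {D, F, H, K} — 4 commits.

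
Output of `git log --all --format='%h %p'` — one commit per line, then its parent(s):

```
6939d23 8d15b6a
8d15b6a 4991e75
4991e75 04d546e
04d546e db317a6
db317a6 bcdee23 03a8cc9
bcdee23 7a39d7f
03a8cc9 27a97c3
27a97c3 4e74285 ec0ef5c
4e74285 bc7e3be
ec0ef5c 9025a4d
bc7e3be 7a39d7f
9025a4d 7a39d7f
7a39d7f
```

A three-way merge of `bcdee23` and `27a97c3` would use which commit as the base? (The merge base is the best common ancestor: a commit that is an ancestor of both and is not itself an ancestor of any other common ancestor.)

Ancestors of bcdee23: {7a39d7f, bcdee23}.
Ancestors of 27a97c3: {27a97c3, 4e74285, 7a39d7f, 9025a4d, bc7e3be, ec0ef5c}.
Common ancestors: {7a39d7f}.
The only common ancestor is 7a39d7f, so it is the merge base.

7a39d7f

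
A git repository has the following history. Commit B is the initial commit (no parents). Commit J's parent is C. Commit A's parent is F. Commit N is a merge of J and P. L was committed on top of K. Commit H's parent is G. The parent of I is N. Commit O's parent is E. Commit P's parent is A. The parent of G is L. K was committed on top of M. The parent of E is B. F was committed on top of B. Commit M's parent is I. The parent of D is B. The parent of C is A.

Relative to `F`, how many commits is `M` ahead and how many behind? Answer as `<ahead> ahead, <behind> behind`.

Reachable from M: {A, B, C, F, I, J, M, N, P}.
Reachable from F: {B, F}.
Only in M's history (ahead): {A, C, I, J, M, N, P} — 7.
Only in F's history (behind): {} — 0.

7 ahead, 0 behind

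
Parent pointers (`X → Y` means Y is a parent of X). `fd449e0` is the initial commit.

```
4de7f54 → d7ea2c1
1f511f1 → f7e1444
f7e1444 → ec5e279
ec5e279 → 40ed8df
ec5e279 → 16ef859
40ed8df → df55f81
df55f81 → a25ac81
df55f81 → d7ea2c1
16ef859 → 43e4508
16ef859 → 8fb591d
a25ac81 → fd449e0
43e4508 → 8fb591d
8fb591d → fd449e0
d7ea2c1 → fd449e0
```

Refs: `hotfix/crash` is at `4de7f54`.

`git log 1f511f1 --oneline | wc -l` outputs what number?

11

Walking parent pointers from 1f511f1: reachable set = {16ef859, 1f511f1, 40ed8df, 43e4508, 8fb591d, a25ac81, d7ea2c1, df55f81, ec5e279, f7e1444, fd449e0}.
That is 11 commits.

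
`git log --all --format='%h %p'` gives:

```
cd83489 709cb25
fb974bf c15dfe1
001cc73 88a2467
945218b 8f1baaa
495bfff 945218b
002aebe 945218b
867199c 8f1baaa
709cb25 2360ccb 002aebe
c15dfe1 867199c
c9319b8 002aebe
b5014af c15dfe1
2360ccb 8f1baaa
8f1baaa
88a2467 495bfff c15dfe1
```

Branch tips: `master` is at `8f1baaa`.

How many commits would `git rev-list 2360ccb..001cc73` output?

Reachable from 001cc73: {001cc73, 495bfff, 867199c, 88a2467, 8f1baaa, 945218b, c15dfe1}.
Reachable from 2360ccb: {2360ccb, 8f1baaa}.
In 001cc73's history but not 2360ccb's: {001cc73, 495bfff, 867199c, 88a2467, 945218b, c15dfe1} — 6 commits.

6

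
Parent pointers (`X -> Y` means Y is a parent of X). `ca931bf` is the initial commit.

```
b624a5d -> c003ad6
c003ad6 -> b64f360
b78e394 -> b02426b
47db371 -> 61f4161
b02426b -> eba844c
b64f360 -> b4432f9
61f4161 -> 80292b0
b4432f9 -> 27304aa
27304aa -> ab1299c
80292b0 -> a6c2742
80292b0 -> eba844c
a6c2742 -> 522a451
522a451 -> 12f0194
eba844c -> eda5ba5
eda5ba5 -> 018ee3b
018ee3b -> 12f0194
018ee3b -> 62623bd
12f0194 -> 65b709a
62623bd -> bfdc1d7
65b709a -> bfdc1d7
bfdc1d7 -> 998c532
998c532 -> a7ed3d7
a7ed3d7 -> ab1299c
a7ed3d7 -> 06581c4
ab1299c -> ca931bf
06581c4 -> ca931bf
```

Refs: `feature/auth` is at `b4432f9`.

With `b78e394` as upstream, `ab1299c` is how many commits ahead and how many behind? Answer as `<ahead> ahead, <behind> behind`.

Reachable from ab1299c: {ab1299c, ca931bf}.
Reachable from b78e394: {018ee3b, 06581c4, 12f0194, 62623bd, 65b709a, 998c532, a7ed3d7, ab1299c, b02426b, b78e394, bfdc1d7, ca931bf, eba844c, eda5ba5}.
Only in ab1299c's history (ahead): {} — 0.
Only in b78e394's history (behind): {018ee3b, 06581c4, 12f0194, 62623bd, 65b709a, 998c532, a7ed3d7, b02426b, b78e394, bfdc1d7, eba844c, eda5ba5} — 12.

0 ahead, 12 behind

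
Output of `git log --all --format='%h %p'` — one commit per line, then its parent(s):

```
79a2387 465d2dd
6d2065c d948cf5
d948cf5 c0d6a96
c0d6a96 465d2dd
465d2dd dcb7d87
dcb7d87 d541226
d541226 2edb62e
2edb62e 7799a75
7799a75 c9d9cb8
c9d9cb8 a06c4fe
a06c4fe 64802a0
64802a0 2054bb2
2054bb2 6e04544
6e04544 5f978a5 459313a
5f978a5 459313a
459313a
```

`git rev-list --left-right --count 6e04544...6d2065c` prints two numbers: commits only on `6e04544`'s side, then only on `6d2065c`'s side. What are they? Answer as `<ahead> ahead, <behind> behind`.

Reachable from 6e04544: {459313a, 5f978a5, 6e04544}.
Reachable from 6d2065c: {2054bb2, 2edb62e, 459313a, 465d2dd, 5f978a5, 64802a0, 6d2065c, 6e04544, 7799a75, a06c4fe, c0d6a96, c9d9cb8, d541226, d948cf5, dcb7d87}.
Only in 6e04544's history (ahead): {} — 0.
Only in 6d2065c's history (behind): {2054bb2, 2edb62e, 465d2dd, 64802a0, 6d2065c, 7799a75, a06c4fe, c0d6a96, c9d9cb8, d541226, d948cf5, dcb7d87} — 12.

0 ahead, 12 behind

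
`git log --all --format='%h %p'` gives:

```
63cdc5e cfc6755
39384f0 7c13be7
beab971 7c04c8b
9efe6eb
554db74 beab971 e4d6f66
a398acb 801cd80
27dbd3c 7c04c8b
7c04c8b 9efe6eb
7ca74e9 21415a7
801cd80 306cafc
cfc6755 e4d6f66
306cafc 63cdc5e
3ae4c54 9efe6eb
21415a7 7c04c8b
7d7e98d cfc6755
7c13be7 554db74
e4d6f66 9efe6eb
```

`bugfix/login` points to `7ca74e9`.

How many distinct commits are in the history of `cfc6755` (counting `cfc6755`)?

3

Walking parent pointers from cfc6755: reachable set = {9efe6eb, cfc6755, e4d6f66}.
That is 3 commits.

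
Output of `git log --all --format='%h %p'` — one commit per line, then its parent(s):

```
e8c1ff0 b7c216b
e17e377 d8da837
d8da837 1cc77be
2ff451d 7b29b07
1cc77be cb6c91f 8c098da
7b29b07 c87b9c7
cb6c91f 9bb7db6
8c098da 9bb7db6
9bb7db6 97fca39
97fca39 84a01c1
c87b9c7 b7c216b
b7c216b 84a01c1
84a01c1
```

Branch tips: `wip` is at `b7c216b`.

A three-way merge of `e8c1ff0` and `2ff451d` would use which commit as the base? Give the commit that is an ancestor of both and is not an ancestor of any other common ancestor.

Ancestors of e8c1ff0: {84a01c1, b7c216b, e8c1ff0}.
Ancestors of 2ff451d: {2ff451d, 7b29b07, 84a01c1, b7c216b, c87b9c7}.
Common ancestors: {84a01c1, b7c216b}.
Among these, b7c216b is not an ancestor of any other common ancestor — it is the merge base.

b7c216b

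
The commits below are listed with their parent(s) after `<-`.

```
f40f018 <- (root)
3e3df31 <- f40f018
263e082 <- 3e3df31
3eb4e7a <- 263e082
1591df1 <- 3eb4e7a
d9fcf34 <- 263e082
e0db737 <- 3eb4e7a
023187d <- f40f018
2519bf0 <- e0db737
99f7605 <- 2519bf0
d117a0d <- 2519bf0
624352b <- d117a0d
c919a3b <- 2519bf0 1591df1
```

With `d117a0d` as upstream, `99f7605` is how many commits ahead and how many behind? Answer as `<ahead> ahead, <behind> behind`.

Reachable from 99f7605: {2519bf0, 263e082, 3e3df31, 3eb4e7a, 99f7605, e0db737, f40f018}.
Reachable from d117a0d: {2519bf0, 263e082, 3e3df31, 3eb4e7a, d117a0d, e0db737, f40f018}.
Only in 99f7605's history (ahead): {99f7605} — 1.
Only in d117a0d's history (behind): {d117a0d} — 1.

1 ahead, 1 behind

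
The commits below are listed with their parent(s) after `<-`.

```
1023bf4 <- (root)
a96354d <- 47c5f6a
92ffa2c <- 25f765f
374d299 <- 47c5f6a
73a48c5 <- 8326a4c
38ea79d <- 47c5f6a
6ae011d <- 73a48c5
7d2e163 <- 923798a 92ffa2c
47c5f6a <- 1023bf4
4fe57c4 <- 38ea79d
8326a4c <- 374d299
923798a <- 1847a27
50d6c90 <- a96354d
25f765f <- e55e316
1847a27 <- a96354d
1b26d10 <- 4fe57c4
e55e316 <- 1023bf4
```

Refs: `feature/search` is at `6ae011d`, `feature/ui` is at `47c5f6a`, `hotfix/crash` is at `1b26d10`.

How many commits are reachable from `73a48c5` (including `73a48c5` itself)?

Walking parent pointers from 73a48c5: reachable set = {1023bf4, 374d299, 47c5f6a, 73a48c5, 8326a4c}.
That is 5 commits.

5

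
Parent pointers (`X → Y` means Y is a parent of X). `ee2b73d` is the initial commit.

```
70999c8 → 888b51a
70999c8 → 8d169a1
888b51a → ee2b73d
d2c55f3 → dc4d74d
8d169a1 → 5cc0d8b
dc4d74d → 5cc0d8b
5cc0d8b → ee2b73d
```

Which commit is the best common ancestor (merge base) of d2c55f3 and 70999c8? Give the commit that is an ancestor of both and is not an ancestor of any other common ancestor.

5cc0d8b

Ancestors of d2c55f3: {5cc0d8b, d2c55f3, dc4d74d, ee2b73d}.
Ancestors of 70999c8: {5cc0d8b, 70999c8, 888b51a, 8d169a1, ee2b73d}.
Common ancestors: {5cc0d8b, ee2b73d}.
Among these, 5cc0d8b is not an ancestor of any other common ancestor — it is the merge base.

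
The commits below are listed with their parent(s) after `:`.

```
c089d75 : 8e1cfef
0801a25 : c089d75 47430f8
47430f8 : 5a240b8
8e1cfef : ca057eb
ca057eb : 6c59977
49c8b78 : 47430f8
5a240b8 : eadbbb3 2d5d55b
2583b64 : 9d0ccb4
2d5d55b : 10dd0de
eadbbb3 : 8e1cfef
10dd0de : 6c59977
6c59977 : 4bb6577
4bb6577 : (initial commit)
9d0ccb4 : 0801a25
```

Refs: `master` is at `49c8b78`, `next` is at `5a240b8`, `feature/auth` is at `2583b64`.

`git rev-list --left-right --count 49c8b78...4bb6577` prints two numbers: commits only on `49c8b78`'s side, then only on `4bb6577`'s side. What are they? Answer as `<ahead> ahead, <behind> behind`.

Reachable from 49c8b78: {10dd0de, 2d5d55b, 47430f8, 49c8b78, 4bb6577, 5a240b8, 6c59977, 8e1cfef, ca057eb, eadbbb3}.
Reachable from 4bb6577: {4bb6577}.
Only in 49c8b78's history (ahead): {10dd0de, 2d5d55b, 47430f8, 49c8b78, 5a240b8, 6c59977, 8e1cfef, ca057eb, eadbbb3} — 9.
Only in 4bb6577's history (behind): {} — 0.

9 ahead, 0 behind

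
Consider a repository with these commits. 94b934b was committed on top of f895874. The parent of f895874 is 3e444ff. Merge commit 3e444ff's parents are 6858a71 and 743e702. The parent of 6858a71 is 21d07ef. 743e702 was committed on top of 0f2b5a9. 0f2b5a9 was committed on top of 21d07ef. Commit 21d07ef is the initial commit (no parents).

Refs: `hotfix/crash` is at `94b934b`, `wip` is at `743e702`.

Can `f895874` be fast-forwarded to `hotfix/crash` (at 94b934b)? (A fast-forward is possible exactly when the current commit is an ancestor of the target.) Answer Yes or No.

Yes

A fast-forward from f895874 to 94b934b is possible iff f895874 is an ancestor of 94b934b.
Ancestors of 94b934b: {0f2b5a9, 21d07ef, 3e444ff, 6858a71, 743e702, 94b934b, f895874}.
f895874 is among them, so fast-forward is possible.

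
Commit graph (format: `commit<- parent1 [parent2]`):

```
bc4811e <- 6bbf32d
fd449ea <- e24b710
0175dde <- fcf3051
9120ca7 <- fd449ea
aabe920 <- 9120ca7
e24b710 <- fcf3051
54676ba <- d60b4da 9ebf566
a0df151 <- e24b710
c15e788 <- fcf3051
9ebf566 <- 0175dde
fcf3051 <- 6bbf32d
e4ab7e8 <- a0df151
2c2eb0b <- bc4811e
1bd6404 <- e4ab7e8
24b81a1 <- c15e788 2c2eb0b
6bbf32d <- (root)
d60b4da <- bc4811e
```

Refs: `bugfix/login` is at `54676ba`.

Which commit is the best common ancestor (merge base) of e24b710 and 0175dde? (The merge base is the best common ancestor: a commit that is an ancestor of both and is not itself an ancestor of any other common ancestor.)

Ancestors of e24b710: {6bbf32d, e24b710, fcf3051}.
Ancestors of 0175dde: {0175dde, 6bbf32d, fcf3051}.
Common ancestors: {6bbf32d, fcf3051}.
Among these, fcf3051 is not an ancestor of any other common ancestor — it is the merge base.

fcf3051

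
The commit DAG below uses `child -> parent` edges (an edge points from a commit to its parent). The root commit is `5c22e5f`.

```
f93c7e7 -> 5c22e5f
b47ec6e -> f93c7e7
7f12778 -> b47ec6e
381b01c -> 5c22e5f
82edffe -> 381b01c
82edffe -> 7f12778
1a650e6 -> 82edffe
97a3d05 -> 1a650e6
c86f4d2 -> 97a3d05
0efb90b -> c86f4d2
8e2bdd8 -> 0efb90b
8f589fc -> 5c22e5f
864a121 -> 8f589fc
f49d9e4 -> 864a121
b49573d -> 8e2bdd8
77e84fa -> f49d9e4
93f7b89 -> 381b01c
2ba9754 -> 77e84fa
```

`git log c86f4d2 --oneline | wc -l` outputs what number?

9

Walking parent pointers from c86f4d2: reachable set = {1a650e6, 381b01c, 5c22e5f, 7f12778, 82edffe, 97a3d05, b47ec6e, c86f4d2, f93c7e7}.
That is 9 commits.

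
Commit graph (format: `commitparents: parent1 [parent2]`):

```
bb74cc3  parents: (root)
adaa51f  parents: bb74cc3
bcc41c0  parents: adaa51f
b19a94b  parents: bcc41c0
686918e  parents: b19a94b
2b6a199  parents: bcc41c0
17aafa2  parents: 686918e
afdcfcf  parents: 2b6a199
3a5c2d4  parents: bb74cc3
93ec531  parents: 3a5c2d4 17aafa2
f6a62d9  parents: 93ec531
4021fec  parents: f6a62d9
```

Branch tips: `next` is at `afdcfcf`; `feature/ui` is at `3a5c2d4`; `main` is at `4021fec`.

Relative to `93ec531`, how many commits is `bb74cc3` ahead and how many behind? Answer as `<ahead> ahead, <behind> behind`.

0 ahead, 7 behind

Reachable from bb74cc3: {bb74cc3}.
Reachable from 93ec531: {17aafa2, 3a5c2d4, 686918e, 93ec531, adaa51f, b19a94b, bb74cc3, bcc41c0}.
Only in bb74cc3's history (ahead): {} — 0.
Only in 93ec531's history (behind): {17aafa2, 3a5c2d4, 686918e, 93ec531, adaa51f, b19a94b, bcc41c0} — 7.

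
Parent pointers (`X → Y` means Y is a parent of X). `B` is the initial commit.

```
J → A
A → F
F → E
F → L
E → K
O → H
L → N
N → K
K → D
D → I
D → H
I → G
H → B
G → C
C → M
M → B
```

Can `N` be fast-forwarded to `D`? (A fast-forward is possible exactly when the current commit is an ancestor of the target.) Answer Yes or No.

A fast-forward from N to D is possible iff N is an ancestor of D.
Ancestors of D: {B, C, D, G, H, I, M}.
N is not among them, so fast-forward is not possible.

No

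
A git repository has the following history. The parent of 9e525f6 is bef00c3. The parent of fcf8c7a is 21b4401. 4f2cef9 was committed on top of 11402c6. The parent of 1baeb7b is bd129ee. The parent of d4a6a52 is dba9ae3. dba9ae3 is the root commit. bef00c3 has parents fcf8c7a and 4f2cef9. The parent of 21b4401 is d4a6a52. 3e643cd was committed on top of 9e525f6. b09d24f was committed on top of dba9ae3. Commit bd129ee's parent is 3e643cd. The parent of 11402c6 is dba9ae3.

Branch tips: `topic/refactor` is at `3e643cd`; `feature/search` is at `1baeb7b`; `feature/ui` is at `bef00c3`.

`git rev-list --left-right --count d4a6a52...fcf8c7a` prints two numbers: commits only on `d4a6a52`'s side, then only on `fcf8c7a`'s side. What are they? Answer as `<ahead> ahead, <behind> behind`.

0 ahead, 2 behind

Reachable from d4a6a52: {d4a6a52, dba9ae3}.
Reachable from fcf8c7a: {21b4401, d4a6a52, dba9ae3, fcf8c7a}.
Only in d4a6a52's history (ahead): {} — 0.
Only in fcf8c7a's history (behind): {21b4401, fcf8c7a} — 2.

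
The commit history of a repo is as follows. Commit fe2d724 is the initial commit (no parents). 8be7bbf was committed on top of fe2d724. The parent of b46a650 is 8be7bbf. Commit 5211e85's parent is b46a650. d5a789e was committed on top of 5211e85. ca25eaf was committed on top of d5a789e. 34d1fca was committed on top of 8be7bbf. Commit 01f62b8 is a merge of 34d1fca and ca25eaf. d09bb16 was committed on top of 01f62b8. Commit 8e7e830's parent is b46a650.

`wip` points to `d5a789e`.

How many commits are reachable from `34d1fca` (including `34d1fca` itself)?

3

Walking parent pointers from 34d1fca: reachable set = {34d1fca, 8be7bbf, fe2d724}.
That is 3 commits.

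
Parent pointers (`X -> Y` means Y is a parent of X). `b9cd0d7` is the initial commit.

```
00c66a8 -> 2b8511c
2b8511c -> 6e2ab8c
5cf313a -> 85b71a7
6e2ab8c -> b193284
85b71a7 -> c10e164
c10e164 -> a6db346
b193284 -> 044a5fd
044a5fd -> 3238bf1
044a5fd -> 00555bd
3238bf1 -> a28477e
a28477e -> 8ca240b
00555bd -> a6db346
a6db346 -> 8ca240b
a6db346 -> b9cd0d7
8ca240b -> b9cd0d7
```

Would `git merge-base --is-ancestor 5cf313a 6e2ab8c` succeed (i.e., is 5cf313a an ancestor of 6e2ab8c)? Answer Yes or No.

No

Ancestors of 6e2ab8c: {00555bd, 044a5fd, 3238bf1, 6e2ab8c, 8ca240b, a28477e, a6db346, b193284, b9cd0d7}.
5cf313a is not in that set, so it is not an ancestor of 6e2ab8c.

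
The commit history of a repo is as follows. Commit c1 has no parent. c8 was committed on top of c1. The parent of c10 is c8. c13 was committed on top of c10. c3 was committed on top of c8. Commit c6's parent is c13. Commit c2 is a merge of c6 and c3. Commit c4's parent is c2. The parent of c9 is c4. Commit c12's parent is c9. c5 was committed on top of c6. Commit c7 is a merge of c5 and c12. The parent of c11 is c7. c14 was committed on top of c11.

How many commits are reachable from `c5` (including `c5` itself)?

6

Walking parent pointers from c5: reachable set = {c1, c10, c13, c5, c6, c8}.
That is 6 commits.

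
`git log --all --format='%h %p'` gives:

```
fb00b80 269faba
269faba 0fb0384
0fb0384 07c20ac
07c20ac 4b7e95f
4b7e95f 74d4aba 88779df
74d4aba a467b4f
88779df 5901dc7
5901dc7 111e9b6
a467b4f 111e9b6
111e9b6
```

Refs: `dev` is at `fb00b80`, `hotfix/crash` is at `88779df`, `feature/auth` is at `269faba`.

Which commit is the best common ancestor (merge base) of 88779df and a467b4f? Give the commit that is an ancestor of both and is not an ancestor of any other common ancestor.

Ancestors of 88779df: {111e9b6, 5901dc7, 88779df}.
Ancestors of a467b4f: {111e9b6, a467b4f}.
Common ancestors: {111e9b6}.
The only common ancestor is 111e9b6, so it is the merge base.

111e9b6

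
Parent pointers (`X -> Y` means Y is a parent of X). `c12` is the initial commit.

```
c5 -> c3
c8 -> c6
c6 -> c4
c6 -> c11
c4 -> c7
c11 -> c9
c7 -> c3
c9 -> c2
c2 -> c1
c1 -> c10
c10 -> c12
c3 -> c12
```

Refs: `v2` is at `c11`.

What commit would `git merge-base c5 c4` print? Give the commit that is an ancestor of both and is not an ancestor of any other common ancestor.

c3

Ancestors of c5: {c12, c3, c5}.
Ancestors of c4: {c12, c3, c4, c7}.
Common ancestors: {c12, c3}.
Among these, c3 is not an ancestor of any other common ancestor — it is the merge base.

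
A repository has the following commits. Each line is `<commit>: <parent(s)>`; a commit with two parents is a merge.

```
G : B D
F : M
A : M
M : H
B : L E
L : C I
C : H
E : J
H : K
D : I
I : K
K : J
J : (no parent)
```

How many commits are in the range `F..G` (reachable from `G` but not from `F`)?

7

Reachable from G: {B, C, D, E, G, H, I, J, K, L}.
Reachable from F: {F, H, J, K, M}.
In G's history but not F's: {B, C, D, E, G, I, L} — 7 commits.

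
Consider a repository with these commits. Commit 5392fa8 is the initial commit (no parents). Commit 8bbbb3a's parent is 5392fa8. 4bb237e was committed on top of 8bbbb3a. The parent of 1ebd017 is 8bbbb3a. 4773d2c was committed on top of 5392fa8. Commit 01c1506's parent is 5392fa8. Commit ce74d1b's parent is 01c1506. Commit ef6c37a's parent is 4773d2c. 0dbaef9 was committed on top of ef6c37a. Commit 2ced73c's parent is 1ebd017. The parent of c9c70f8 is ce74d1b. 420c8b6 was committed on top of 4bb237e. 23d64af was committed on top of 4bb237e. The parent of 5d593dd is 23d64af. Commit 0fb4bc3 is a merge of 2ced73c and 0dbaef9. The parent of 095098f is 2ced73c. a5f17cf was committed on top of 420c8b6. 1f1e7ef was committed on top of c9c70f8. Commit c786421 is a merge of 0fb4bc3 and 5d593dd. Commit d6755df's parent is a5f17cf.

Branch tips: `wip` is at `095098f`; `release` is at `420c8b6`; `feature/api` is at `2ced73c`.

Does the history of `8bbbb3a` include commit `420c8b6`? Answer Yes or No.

Ancestors of 8bbbb3a: {5392fa8, 8bbbb3a}.
420c8b6 is not in that set, so it is not an ancestor of 8bbbb3a.

No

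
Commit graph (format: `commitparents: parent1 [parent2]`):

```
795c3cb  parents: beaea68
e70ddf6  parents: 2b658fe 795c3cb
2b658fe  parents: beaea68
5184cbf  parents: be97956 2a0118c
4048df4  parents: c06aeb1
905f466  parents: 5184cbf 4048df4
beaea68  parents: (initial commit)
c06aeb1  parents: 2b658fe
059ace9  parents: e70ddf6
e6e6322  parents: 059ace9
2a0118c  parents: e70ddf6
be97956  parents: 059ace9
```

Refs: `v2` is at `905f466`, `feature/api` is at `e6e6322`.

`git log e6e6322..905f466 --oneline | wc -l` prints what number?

Reachable from 905f466: {059ace9, 2a0118c, 2b658fe, 4048df4, 5184cbf, 795c3cb, 905f466, be97956, beaea68, c06aeb1, e70ddf6}.
Reachable from e6e6322: {059ace9, 2b658fe, 795c3cb, beaea68, e6e6322, e70ddf6}.
In 905f466's history but not e6e6322's: {2a0118c, 4048df4, 5184cbf, 905f466, be97956, c06aeb1} — 6 commits.

6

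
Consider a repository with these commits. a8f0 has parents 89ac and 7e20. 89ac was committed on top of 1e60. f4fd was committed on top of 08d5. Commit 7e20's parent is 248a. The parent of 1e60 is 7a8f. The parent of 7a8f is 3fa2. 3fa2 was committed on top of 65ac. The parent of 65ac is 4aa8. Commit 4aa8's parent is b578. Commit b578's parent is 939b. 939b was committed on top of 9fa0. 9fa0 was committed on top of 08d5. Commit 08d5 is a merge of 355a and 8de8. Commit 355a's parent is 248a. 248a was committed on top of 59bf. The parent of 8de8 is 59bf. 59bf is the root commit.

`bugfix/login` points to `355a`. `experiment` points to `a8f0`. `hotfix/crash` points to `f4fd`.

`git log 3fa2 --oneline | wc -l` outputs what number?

11

Walking parent pointers from 3fa2: reachable set = {08d5, 248a, 355a, 3fa2, 4aa8, 59bf, 65ac, 8de8, 939b, 9fa0, b578}.
That is 11 commits.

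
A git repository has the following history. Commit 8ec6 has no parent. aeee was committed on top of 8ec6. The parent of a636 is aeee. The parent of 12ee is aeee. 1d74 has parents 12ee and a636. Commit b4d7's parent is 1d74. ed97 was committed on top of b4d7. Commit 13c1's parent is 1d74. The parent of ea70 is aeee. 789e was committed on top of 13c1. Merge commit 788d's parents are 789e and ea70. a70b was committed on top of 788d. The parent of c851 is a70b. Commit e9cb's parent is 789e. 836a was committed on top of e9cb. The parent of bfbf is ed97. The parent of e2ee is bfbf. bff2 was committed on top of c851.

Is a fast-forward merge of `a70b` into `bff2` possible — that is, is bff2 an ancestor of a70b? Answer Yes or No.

A fast-forward from bff2 to a70b is possible iff bff2 is an ancestor of a70b.
Ancestors of a70b: {12ee, 13c1, 1d74, 788d, 789e, 8ec6, a636, a70b, aeee, ea70}.
bff2 is not among them, so fast-forward is not possible.

No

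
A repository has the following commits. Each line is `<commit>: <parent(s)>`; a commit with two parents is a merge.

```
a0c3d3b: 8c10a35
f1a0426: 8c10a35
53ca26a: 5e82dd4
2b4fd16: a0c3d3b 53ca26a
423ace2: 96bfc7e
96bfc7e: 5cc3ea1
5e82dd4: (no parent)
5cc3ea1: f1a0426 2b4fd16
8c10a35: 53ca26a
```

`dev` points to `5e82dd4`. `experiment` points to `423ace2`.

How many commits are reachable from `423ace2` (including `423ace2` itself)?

Walking parent pointers from 423ace2: reachable set = {2b4fd16, 423ace2, 53ca26a, 5cc3ea1, 5e82dd4, 8c10a35, 96bfc7e, a0c3d3b, f1a0426}.
That is 9 commits.

9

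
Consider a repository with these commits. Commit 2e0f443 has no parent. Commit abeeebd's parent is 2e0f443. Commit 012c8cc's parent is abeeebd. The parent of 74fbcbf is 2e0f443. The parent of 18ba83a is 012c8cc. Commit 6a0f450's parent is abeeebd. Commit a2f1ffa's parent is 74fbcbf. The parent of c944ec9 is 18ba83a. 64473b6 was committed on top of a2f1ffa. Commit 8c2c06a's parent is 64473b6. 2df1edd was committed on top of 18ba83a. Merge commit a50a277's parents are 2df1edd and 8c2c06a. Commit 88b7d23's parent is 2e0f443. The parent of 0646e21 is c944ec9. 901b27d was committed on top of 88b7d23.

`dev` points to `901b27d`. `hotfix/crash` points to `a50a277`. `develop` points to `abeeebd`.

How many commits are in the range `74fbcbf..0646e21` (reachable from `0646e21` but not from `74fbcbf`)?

5

Reachable from 0646e21: {012c8cc, 0646e21, 18ba83a, 2e0f443, abeeebd, c944ec9}.
Reachable from 74fbcbf: {2e0f443, 74fbcbf}.
In 0646e21's history but not 74fbcbf's: {012c8cc, 0646e21, 18ba83a, abeeebd, c944ec9} — 5 commits.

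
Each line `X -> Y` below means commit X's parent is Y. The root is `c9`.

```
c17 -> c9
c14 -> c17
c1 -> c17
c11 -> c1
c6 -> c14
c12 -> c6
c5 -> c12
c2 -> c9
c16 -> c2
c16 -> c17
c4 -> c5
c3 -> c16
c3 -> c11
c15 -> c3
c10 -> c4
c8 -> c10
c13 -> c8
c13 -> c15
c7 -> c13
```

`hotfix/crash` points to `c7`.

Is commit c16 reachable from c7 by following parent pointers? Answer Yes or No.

Ancestors of c7 (commits reachable by following parents): {c1, c10, c11, c12, c13, c14, c15, c16, c17, c2, c3, c4, c5, c6, c7, c8, c9}.
c16 is in that set, so it is an ancestor of c7.

Yes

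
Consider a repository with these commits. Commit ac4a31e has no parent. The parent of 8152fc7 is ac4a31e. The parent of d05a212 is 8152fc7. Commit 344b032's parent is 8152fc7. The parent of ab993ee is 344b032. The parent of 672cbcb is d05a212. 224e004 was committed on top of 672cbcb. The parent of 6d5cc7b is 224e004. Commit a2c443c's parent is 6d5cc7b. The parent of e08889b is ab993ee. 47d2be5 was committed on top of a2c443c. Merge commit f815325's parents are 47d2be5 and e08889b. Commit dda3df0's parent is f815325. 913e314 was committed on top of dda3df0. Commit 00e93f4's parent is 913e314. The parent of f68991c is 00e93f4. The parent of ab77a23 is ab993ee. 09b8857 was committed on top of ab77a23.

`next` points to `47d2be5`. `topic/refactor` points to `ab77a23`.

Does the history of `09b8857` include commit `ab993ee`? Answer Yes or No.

Yes

Ancestors of 09b8857 (commits reachable by following parents): {09b8857, 344b032, 8152fc7, ab77a23, ab993ee, ac4a31e}.
ab993ee is in that set, so it is an ancestor of 09b8857.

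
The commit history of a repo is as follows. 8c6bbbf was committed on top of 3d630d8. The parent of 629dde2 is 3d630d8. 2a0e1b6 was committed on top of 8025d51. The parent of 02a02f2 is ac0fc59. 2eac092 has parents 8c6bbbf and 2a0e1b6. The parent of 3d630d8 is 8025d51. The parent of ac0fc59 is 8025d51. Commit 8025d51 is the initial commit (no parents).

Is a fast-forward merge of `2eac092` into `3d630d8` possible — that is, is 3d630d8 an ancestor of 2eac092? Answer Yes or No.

Yes

A fast-forward from 3d630d8 to 2eac092 is possible iff 3d630d8 is an ancestor of 2eac092.
Ancestors of 2eac092: {2a0e1b6, 2eac092, 3d630d8, 8025d51, 8c6bbbf}.
3d630d8 is among them, so fast-forward is possible.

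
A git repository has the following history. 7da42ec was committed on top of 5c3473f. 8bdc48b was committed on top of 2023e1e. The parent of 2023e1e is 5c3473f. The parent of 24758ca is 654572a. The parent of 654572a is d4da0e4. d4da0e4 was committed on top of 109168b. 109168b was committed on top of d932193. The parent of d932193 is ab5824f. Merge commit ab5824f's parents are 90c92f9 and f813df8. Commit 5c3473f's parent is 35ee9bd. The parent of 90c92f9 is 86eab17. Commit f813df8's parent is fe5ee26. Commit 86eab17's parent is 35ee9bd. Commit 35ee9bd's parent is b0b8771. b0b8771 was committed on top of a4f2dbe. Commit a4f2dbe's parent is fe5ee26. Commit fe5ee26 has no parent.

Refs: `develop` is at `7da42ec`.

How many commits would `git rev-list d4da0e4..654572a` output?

Reachable from 654572a: {109168b, 35ee9bd, 654572a, 86eab17, 90c92f9, a4f2dbe, ab5824f, b0b8771, d4da0e4, d932193, f813df8, fe5ee26}.
Reachable from d4da0e4: {109168b, 35ee9bd, 86eab17, 90c92f9, a4f2dbe, ab5824f, b0b8771, d4da0e4, d932193, f813df8, fe5ee26}.
In 654572a's history but not d4da0e4's: {654572a} — 1 commit.

1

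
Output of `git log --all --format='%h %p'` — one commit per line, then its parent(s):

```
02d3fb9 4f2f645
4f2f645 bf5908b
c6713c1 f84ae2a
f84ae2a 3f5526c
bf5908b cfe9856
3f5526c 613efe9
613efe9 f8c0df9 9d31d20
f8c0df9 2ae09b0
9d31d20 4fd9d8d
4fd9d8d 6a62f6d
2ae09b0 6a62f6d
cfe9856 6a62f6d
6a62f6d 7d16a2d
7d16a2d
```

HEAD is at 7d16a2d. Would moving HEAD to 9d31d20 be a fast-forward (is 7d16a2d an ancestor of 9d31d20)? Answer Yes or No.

A fast-forward from 7d16a2d to 9d31d20 is possible iff 7d16a2d is an ancestor of 9d31d20.
Ancestors of 9d31d20: {4fd9d8d, 6a62f6d, 7d16a2d, 9d31d20}.
7d16a2d is among them, so fast-forward is possible.

Yes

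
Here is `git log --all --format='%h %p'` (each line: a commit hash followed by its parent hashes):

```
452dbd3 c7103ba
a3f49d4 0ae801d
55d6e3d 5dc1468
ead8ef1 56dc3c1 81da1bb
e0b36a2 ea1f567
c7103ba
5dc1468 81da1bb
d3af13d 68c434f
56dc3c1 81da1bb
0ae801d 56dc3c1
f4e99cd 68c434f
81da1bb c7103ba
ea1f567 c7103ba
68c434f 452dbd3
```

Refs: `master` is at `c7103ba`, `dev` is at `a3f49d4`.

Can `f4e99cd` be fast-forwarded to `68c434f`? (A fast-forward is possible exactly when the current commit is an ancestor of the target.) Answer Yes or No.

No

A fast-forward from f4e99cd to 68c434f is possible iff f4e99cd is an ancestor of 68c434f.
Ancestors of 68c434f: {452dbd3, 68c434f, c7103ba}.
f4e99cd is not among them, so fast-forward is not possible.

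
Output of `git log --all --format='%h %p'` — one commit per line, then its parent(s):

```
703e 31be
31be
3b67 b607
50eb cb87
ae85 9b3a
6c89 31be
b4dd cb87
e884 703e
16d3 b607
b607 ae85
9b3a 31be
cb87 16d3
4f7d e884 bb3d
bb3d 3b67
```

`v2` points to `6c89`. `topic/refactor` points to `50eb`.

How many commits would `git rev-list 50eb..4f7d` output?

Reachable from 4f7d: {31be, 3b67, 4f7d, 703e, 9b3a, ae85, b607, bb3d, e884}.
Reachable from 50eb: {16d3, 31be, 50eb, 9b3a, ae85, b607, cb87}.
In 4f7d's history but not 50eb's: {3b67, 4f7d, 703e, bb3d, e884} — 5 commits.

5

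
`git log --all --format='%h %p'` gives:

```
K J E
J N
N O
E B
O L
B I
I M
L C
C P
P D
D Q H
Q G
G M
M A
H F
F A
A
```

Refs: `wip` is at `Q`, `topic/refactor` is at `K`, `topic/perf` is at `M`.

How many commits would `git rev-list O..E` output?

Reachable from E: {A, B, E, I, M}.
Reachable from O: {A, C, D, F, G, H, L, M, O, P, Q}.
In E's history but not O's: {B, E, I} — 3 commits.

3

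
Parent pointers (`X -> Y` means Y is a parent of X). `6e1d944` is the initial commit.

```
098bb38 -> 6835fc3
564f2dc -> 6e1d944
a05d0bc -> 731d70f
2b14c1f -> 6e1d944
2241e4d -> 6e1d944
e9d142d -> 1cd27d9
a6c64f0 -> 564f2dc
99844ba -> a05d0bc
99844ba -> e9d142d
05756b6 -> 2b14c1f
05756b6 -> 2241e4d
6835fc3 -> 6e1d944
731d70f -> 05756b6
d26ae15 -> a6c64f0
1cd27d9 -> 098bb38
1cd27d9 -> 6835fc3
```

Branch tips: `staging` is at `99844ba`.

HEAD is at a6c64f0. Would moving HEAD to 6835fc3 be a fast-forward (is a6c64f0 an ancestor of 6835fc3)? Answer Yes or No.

No

A fast-forward from a6c64f0 to 6835fc3 is possible iff a6c64f0 is an ancestor of 6835fc3.
Ancestors of 6835fc3: {6835fc3, 6e1d944}.
a6c64f0 is not among them, so fast-forward is not possible.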